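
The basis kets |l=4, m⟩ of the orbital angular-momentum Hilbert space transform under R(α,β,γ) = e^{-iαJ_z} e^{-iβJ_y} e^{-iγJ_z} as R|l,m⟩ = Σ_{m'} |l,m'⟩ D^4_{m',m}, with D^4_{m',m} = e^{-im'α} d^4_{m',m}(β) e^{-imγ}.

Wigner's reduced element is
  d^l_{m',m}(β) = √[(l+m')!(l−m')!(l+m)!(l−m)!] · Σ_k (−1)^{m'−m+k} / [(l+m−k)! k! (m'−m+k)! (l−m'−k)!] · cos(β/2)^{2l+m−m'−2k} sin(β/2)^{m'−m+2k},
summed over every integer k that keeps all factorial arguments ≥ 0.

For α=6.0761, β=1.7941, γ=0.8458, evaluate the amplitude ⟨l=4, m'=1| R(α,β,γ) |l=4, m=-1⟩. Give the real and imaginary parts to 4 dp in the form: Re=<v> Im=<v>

Re=-0.0715 Im=-0.1254

Split into d^4_{1,-1}(β=1.7941) × two z-phases.
Half-angle: c=0.623918, s=0.781490. N=√(120·6·6·120)=720.000000
The bounds max(0,m−m')=0 and min(l+m,l−m')=3 give 4 terms
  k=0: (−1)^2·720.0000/(72)·0.6239^6·0.7815^2 = +0.360257
  k=1: (−1)^3·720.0000/(24)·0.6239^4·0.7815^4 = -1.695605
  k=2: (−1)^4·720.0000/(48)·0.6239^2·0.7815^6 = +1.330106
  k=3: (−1)^5·720.0000/(720)·0.6239^0·0.7815^8 = -0.139119
d^4_{1,-1}(1.7941) = +0.360257 -1.695605 +1.330106 -0.139119 = -0.144362
Attach z-rotation phases: D = e^{-i(1)(6.0761)}·(-0.144362)·e^{-i(-1)(0.8458)} = -0.071469-0.125429i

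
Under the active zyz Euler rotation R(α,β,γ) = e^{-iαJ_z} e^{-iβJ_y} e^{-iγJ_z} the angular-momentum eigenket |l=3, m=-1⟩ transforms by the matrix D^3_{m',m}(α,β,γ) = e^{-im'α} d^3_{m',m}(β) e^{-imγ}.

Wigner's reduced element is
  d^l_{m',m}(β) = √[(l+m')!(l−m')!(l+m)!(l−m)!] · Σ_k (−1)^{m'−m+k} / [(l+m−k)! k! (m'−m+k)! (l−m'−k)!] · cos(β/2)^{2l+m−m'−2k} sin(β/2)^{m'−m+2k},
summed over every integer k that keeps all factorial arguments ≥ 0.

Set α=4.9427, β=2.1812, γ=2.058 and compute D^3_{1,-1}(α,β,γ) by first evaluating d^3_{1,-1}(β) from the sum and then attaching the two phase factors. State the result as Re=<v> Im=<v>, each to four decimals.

Re=0.3430 Im=0.0901

First d^3_{1,-1}(β=2.1812), then the phase factors e^{-i(1)α} and e^{-i(-1)γ}:
Half-angle: c=0.461953, s=0.886904. N=√(24·2·2·24)=48.000000
k∈{0,1,2} keeps every argument non-negative
  k=0: (−1)^2·48.0000/(8)·0.4620^4·0.8869^2 = +0.214930
  k=1: (−1)^3·48.0000/(6)·0.4620^2·0.8869^4 = -1.056314
  k=2: (−1)^4·48.0000/(48)·0.4620^0·0.8869^6 = +0.486699
d^3_{1,-1}(2.1812) = +0.214930 -1.056314 +0.486699 = -0.354685
Phases: e^{-i·(1)·4.9427}=+0.228280+0.973595i, e^{-i·(-1)·2.058}=-0.468157+0.883645i ⇒ D=+0.343046+0.090117i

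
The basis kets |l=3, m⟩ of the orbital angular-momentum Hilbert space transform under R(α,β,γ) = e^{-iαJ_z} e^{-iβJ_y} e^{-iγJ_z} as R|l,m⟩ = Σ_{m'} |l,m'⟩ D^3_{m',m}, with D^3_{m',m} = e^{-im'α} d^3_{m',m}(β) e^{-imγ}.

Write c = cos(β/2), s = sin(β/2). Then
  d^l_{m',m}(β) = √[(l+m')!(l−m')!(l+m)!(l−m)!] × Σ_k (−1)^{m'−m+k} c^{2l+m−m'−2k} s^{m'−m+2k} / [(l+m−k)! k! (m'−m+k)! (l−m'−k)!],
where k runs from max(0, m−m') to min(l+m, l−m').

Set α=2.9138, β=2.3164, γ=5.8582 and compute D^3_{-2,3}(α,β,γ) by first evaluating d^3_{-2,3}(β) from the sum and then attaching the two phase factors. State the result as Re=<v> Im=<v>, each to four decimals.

Re=0.4326 Im=0.4631

D^3_{-2,3}(2.9138,2.3164,5.8582) = e^{-i·-2·2.9138}·d^3_{-2,3}(2.3164)·e^{-i·3·5.8582}. Compute d first:
With c≡cos(β/2)=0.400989 and s≡sin(β/2)=0.916083, N=[1·120·720·1]^{1/2}=293.938769
k: max(0,(3)−(-2))=5 … min(3+(3),3−(-2))=5
  k=5: (−1)^0·293.9388/(120)·0.4010^1·0.9161^5 = +0.633697
d^3_{-2,3}(2.3164) = +0.633697
Attach z-rotation phases: D = e^{-i(-2)(2.9138)}·(+0.633697)·e^{-i(3)(5.8582)} = +0.432613+0.463053i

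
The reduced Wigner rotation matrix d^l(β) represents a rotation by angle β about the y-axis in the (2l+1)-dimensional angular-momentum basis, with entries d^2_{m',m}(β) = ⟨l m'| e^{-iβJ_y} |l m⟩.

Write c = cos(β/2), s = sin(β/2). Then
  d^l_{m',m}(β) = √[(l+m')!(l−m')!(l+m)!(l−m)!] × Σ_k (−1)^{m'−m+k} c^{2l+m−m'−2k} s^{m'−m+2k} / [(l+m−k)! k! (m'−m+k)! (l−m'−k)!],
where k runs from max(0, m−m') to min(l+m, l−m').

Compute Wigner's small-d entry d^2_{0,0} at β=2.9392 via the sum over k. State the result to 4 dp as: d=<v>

d=0.9394

d^2_{0,0}(β=2.9392) via Wigner's sum:
c=cos(2.9392/2)=0.101024, s=sin(2.9392/2)=0.994884; N=√[2·2·2·2]=4.000000
k: max(0,(0)−(0))=0 … min(2+(0),2−(0))=2
  k=0: (−1)^0·4.0000/(4)·0.1010^4·0.9949^0 = +0.000104
  k=1: (−1)^1·4.0000/(1)·0.1010^2·0.9949^2 = -0.040407
  k=2: (−1)^2·4.0000/(4)·0.1010^0·0.9949^4 = +0.979693
d^2_{0,0}(2.9392) = +0.000104 -0.040407 +0.979693 = +0.939390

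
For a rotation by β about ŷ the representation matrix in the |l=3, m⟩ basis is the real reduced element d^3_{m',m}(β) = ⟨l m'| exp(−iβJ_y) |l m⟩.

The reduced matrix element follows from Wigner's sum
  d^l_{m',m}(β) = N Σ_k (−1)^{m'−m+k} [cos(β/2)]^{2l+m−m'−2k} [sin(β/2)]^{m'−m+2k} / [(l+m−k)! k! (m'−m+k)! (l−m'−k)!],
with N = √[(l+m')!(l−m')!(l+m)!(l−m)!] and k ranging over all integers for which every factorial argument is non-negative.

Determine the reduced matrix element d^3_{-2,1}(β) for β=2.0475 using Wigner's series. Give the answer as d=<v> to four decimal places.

d=-0.1929

d^3_{-2,1}(β=2.0475) via Wigner's sum:
Half-angle: c=0.520167, s=0.854065. N=√(1·120·24·2)=75.894664
Admissible k: 3..4 (factorial args all ≥0)
  k=3: (−1)^0·75.8947/(12)·0.5202^3·0.8541^3 = +0.554537
  k=4: (−1)^1·75.8947/(24)·0.5202^1·0.8541^5 = -0.747475
d^3_{-2,1}(2.0475) = +0.554537 -0.747475 = -0.192938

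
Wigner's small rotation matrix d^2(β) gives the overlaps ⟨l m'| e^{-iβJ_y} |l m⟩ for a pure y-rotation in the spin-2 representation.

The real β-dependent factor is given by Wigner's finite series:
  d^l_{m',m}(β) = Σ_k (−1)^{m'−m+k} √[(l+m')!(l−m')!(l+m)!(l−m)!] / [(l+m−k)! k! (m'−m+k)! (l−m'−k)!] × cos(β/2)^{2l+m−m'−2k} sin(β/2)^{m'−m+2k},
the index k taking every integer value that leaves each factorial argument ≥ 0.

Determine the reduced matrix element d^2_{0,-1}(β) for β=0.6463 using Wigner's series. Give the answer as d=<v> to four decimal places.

d=-0.5888

d^2_{0,-1}(β=0.6463) via Wigner's sum:
With c≡cos(β/2)=0.948240 and s≡sin(β/2)=0.317555, N=[2·2·1·6]^{1/2}=4.898979
k∈{0,1} keeps every argument non-negative
  k=0: (−1)^1·4.8990/(2)·0.9482^3·0.3176^1 = -0.663207
  k=1: (−1)^2·4.8990/(2)·0.9482^1·0.3176^3 = +0.074379
d^2_{0,-1}(0.6463) = -0.663207 +0.074379 = -0.588828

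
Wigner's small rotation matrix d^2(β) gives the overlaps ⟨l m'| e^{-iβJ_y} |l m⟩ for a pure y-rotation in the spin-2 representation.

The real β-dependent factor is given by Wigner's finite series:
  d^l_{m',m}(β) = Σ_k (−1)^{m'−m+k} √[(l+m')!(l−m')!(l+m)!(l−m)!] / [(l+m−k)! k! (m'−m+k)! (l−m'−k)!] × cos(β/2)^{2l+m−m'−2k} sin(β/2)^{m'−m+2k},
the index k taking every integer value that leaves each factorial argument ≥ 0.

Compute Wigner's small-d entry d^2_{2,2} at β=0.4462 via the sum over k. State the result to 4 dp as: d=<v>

d=0.9045

d^2_{2,2}(β=0.4462) via Wigner's sum:
With c≡cos(β/2)=0.975216 and s≡sin(β/2)=0.221254, N=[24·1·24·1]^{1/2}=24.000000
Admissible k: 0..0 (factorial args all ≥0)
  k=0: (−1)^0·24.0000/(24)·0.9752^4·0.2213^0 = +0.904490
d^2_{2,2}(0.4462) = +0.904490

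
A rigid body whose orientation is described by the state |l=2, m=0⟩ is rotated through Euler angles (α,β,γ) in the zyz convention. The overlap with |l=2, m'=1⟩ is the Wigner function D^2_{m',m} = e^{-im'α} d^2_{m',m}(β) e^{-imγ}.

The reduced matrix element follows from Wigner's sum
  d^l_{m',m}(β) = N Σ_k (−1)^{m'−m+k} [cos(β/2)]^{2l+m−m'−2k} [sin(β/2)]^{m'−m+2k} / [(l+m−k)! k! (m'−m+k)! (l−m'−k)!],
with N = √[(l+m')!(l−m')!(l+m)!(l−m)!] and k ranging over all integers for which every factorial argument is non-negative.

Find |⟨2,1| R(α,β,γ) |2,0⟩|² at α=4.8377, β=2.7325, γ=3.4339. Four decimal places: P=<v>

First d^2_{1,0}(β=2.7325), then the phase factors e^{-i(1)α} and e^{-i(0)γ}:
c=cos(2.7325/2)=0.203123, s=sin(2.7325/2)=0.979153; N=√[6·1·2·2]=4.898979
k∈{0,1} keeps every argument non-negative
  k=0: (−1)^1·4.8990/(2)·0.2031^3·0.9792^1 = -0.020100
  k=1: (−1)^2·4.8990/(2)·0.2031^1·0.9792^3 = +0.467075
d^2_{1,0}(2.7325) = -0.020100 +0.467075 = +0.446975
|D^2_{1,0}|² = |d^2_{1,0}(β)|² = (+0.446975)² = 0.199786 (the z-rotation phases have unit modulus)

P=0.1998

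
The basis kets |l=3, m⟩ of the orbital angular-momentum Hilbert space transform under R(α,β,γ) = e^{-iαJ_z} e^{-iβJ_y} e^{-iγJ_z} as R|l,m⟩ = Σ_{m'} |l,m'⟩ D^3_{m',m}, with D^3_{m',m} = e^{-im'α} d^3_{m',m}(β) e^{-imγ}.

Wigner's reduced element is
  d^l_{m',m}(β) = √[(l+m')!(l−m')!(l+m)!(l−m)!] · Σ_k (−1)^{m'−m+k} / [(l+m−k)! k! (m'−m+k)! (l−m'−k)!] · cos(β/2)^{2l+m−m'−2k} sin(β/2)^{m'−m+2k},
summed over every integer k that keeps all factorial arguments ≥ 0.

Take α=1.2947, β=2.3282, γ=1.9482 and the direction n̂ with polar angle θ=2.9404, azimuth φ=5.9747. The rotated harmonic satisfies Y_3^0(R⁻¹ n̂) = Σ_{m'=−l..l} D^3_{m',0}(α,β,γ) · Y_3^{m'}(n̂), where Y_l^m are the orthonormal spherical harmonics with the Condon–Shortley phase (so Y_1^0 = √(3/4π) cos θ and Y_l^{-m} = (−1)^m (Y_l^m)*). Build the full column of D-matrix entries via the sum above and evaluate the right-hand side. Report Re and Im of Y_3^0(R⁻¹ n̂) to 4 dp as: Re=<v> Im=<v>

Need the full column D^3_{m',0} for m'=−3..3 at α=1.2947, β=2.3282, γ=1.9482.
cos(β/2)=0.395577, sin(β/2)=0.918433
d^3_{-3,0}: single k=3 term ⇒ +0.214462;  D = -0.158011-0.145006i
d^3_{-2,0}: k∈[2..3] ⇒ +0.113131 -0.609835 = -0.496705;  D = +0.422883-0.260549i
d^3_{-1,0}: k∈[1..3] ⇒ +0.030817 -0.498365 +0.895486 = +0.427938;  D = +0.116657+0.411730i
d^3_{0,0}: k∈[0..3] ⇒ +0.003832 -0.185893 +1.002062 -0.600183 = +0.219817;  D = +0.219817+0.000000i
d^3_{1,0}: k∈[0..2] ⇒ -0.030817 +0.498365 -0.895486 = -0.427938;  D = -0.116657+0.411730i
d^3_{2,0}: k∈[0..1] ⇒ +0.113131 -0.609835 = -0.496705;  D = +0.422883+0.260549i
d^3_{3,0}: single k=0 term ⇒ -0.214462;  D = +0.158011-0.145006i
Y_3^{m'}(θ=2.9404,φ=5.9747) and Σ D·Y over m':
  (-0.1580-0.1450i)·(+0.0020+0.0027i)  (+0.4229-0.2605i)·(-0.0326-0.0231i)  (+0.1167+0.4117i)·(+0.2339+0.0745i)  (+0.2198+0.0000i)·(-0.6583+0.0000i)  (-0.1167+0.4117i)·(-0.2339+0.0745i)  (+0.4229+0.2605i)·(-0.0326+0.0231i)  (+0.1580-0.1450i)·(-0.0020+0.0027i)
Y_3^0(R⁻¹ n̂) = -0.191010+0.000000i

Re=-0.1910 Im=0.0000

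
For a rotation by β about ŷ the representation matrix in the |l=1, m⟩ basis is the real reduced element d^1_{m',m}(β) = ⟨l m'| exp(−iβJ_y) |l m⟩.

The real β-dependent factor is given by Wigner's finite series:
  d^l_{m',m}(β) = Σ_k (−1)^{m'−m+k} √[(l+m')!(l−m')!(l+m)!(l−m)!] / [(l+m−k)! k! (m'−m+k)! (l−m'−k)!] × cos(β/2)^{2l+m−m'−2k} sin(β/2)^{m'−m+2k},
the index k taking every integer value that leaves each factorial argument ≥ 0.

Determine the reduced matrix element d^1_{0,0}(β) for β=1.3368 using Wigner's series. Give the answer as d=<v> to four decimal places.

d=0.2319

d^1_{0,0}(β=1.3368) via Wigner's sum:
c=cos(1.3368/2)=0.784814, s=sin(1.3368/2)=0.619731; N=√[1·1·1·1]=1.000000
Admissible k: 0..1 (factorial args all ≥0)
  k=0: (−1)^0·1.0000/(1)·0.7848^2·0.6197^0 = +0.615933
  k=1: (−1)^1·1.0000/(1)·0.7848^0·0.6197^2 = -0.384067
d^1_{0,0}(1.3368) = +0.615933 -0.384067 = +0.231867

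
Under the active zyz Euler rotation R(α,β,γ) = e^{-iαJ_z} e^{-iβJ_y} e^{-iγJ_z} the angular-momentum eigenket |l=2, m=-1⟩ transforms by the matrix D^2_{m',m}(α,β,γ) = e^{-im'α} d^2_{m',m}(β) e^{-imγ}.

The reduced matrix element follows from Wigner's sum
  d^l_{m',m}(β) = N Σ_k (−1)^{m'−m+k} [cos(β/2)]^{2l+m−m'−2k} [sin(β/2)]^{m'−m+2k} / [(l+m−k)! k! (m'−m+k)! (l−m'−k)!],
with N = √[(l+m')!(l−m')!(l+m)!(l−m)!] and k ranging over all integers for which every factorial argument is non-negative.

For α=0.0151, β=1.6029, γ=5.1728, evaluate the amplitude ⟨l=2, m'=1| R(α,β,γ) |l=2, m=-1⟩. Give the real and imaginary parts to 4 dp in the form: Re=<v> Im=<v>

D^2_{1,-1}(0.0151,1.6029,5.1728) = e^{-i·1·0.0151}·d^2_{1,-1}(1.6029)·e^{-i·-1·5.1728}. Compute d first:
Half-angle: c=0.695666, s=0.718366. N=√(6·1·1·6)=6.000000
The bounds max(0,m−m')=0 and min(l+m,l−m')=1 give 2 terms
  k=0: (−1)^2·6.0000/(2)·0.6957^2·0.7184^2 = +0.749227
  k=1: (−1)^3·6.0000/(6)·0.6957^0·0.7184^4 = -0.266307
d^2_{1,-1}(1.6029) = +0.749227 -0.266307 = +0.482921
D = (+0.999886-0.015099i)·(+0.482921)·(+0.444316-0.895870i) = +0.208013-0.435825i

Re=0.2080 Im=-0.4358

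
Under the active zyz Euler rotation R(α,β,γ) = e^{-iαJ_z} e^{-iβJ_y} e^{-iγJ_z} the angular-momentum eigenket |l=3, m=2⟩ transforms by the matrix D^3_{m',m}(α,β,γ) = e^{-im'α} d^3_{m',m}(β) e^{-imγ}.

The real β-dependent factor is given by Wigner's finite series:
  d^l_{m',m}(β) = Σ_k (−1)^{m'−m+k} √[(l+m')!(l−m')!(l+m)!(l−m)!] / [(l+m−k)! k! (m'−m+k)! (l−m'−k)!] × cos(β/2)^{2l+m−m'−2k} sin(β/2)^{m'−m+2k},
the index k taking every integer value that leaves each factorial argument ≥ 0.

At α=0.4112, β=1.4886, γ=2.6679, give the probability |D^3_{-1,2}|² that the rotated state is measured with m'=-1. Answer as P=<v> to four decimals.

P=0.2031

First d^3_{-1,2}(β=1.4886), then the phase factors e^{-i(-1)α} and e^{-i(2)γ}:
Half-angle: c=0.735562, s=0.677457. N=√(2·24·120·1)=75.894664
k: max(0,(2)−(-1))=3 … min(3+(2),3−(-1))=4
  k=3: (−1)^0·75.8947/(12)·0.7356^3·0.6775^3 = +0.782589
  k=4: (−1)^1·75.8947/(24)·0.7356^1·0.6775^5 = -0.331916
d^3_{-1,2}(1.4886) = +0.782589 -0.331916 = +0.450673
|D^3_{-1,2}|² = |d^3_{-1,2}(β)|² = (+0.450673)² = 0.203106 (the z-rotation phases have unit modulus)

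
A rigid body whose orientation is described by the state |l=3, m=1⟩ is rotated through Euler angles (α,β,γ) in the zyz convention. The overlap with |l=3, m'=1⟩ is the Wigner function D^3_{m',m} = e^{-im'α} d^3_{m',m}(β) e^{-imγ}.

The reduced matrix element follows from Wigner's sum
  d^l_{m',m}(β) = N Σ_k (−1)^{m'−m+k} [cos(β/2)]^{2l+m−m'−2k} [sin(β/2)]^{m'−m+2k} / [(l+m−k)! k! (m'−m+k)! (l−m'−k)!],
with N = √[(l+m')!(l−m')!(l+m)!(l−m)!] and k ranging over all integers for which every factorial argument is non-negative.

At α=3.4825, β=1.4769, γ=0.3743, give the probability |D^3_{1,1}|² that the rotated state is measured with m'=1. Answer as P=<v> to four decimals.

Split into d^3_{1,1}(β=1.4769) × two z-phases.
c=cos(1.4769/2)=0.739513, s=sin(1.4769/2)=0.673142; N=√[24·2·24·2]=48.000000
k∈{0,1,2} keeps every argument non-negative
  k=0: (−1)^0·48.0000/(48)·0.7395^6·0.6731^0 = +0.163559
  k=1: (−1)^1·48.0000/(6)·0.7395^4·0.6731^2 = -1.084144
  k=2: (−1)^2·48.0000/(8)·0.7395^2·0.6731^4 = +0.673706
d^3_{1,1}(1.4769) = +0.163559 -1.084144 +0.673706 = -0.246878
|D^3_{1,1}|² = |d^3_{1,1}(β)|² = (-0.246878)² = 0.060949 (the z-rotation phases have unit modulus)

P=0.0609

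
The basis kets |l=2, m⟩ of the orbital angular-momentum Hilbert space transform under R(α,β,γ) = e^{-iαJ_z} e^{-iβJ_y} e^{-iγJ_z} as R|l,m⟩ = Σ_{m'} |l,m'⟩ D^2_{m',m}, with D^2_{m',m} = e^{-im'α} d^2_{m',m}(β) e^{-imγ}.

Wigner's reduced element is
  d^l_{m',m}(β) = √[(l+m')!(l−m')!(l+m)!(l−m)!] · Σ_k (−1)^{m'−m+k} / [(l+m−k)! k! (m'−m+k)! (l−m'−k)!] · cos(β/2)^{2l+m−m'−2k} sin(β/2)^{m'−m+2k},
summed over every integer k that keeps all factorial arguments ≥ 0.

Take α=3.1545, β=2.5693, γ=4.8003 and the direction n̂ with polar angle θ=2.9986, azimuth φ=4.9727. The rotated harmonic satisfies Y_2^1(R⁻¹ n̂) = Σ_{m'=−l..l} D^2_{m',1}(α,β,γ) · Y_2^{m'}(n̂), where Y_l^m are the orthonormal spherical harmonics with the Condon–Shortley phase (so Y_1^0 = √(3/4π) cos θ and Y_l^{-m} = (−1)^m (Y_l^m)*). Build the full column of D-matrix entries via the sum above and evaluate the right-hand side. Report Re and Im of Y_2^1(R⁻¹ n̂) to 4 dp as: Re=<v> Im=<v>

Re=0.0553 Im=-0.3614

Need the full column D^2_{m',1} for m'=−2..2 at α=3.1545, β=2.5693, γ=4.8003.
cos(β/2)=0.282257, sin(β/2)=0.959339
d^2_{-2,1}: single k=3 term ⇒ +0.498415;  D = +0.030930+0.497454i
d^2_{-1,1}: k∈[2..3] ⇒ +0.219966 -0.847009 = -0.627043;  D = +0.046986+0.625280i
d^2_{0,1}: k∈[1..2] ⇒ +0.052843 -0.610431 = -0.557589;  D = -0.048955-0.555436i
d^2_{1,1}: k∈[0..1] ⇒ +0.006347 -0.219966 = -0.213619;  D = +0.021500+0.212534i
d^2_{2,1}: single k=0 term ⇒ -0.043146;  D = -0.004896-0.042867i
Y_2^{m'}(θ=2.9986,φ=4.9727) and Σ D·Y over m':
  (+0.0309+0.4975i)·(-0.0068+0.0039i)  (+0.0470+0.6253i)·(-0.0280-0.1053i)  (-0.0490-0.5554i)·(+0.6116+0.0000i)  (+0.0215+0.2125i)·(+0.0280-0.1053i)  (-0.0049-0.0429i)·(-0.0068-0.0039i)
Y_2^1(R⁻¹ n̂) = +0.055280-0.361428i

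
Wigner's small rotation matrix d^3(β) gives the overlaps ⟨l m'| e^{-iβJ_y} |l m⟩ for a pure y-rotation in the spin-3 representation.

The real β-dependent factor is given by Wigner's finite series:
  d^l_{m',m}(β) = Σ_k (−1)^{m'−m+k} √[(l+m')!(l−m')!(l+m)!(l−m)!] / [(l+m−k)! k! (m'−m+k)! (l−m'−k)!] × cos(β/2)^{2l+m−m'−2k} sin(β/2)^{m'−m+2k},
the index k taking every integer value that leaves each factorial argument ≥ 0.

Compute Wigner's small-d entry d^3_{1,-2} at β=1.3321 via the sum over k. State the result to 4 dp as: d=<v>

d=-0.5013

d^3_{1,-2}(β=1.3321) via Wigner's sum:
c=cos(1.3321/2)=0.786268, s=sin(1.3321/2)=0.617885; N=√[24·2·1·120]=75.894664
k∈{0,1} keeps every argument non-negative
  k=0: (−1)^3·75.8947/(12)·0.7863^3·0.6179^3 = -0.725213
  k=1: (−1)^4·75.8947/(24)·0.7863^1·0.6179^5 = +0.223928
d^3_{1,-2}(1.3321) = -0.725213 +0.223928 = -0.501285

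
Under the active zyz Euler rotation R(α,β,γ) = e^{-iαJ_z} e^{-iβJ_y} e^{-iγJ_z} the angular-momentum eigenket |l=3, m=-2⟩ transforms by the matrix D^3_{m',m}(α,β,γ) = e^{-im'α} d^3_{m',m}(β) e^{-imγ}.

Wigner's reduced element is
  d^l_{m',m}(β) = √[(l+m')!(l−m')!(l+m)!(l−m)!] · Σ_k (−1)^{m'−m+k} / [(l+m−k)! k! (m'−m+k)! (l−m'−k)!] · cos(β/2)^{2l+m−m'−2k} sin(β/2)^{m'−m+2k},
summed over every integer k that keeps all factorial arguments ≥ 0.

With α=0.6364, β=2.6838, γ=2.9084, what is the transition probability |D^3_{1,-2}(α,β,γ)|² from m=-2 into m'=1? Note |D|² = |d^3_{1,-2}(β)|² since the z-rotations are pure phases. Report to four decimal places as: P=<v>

D^3_{1,-2}(0.6364,2.6838,2.9084) = e^{-i·1·0.6364}·d^3_{1,-2}(2.6838)·e^{-i·-2·2.9084}. Compute d first:
With c≡cos(β/2)=0.226903 and s≡sin(β/2)=0.973917, N=[24·2·1·120]^{1/2}=75.894664
Admissible k: 0..1 (factorial args all ≥0)
  k=0: (−1)^3·75.8947/(12)·0.2269^3·0.9739^3 = -0.068252
  k=1: (−1)^4·75.8947/(24)·0.2269^1·0.9739^5 = +0.628710
d^3_{1,-2}(2.6838) = -0.068252 +0.628710 = +0.560458
|D^3_{1,-2}|² = |d^3_{1,-2}(β)|² = (+0.560458)² = 0.314113 (the z-rotation phases have unit modulus)

P=0.3141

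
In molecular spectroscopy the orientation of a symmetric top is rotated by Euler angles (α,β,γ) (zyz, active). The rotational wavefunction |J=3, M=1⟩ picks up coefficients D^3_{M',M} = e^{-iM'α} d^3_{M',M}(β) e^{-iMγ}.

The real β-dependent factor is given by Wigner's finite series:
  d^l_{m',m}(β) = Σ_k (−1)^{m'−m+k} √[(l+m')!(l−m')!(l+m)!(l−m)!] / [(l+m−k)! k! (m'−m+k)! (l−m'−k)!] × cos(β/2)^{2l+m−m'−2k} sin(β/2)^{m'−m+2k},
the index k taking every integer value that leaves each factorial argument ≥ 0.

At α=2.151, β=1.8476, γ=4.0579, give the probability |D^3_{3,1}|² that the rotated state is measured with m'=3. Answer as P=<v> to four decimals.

First d^3_{3,1}(β=1.8476), then the phase factors e^{-i(3)α} and e^{-i(1)γ}:
Half-angle: c=0.602793, s=0.797898. N=√(720·1·24·2)=185.903201
Admissible k: 0..0 (factorial args all ≥0)
  k=0: (−1)^2·185.9032/(48)·0.6028^4·0.7979^2 = +0.325546
d^3_{3,1}(1.8476) = +0.325546
|D^3_{3,1}|² = |d^3_{3,1}(β)|² = (+0.325546)² = 0.105980 (the z-rotation phases have unit modulus)

P=0.1060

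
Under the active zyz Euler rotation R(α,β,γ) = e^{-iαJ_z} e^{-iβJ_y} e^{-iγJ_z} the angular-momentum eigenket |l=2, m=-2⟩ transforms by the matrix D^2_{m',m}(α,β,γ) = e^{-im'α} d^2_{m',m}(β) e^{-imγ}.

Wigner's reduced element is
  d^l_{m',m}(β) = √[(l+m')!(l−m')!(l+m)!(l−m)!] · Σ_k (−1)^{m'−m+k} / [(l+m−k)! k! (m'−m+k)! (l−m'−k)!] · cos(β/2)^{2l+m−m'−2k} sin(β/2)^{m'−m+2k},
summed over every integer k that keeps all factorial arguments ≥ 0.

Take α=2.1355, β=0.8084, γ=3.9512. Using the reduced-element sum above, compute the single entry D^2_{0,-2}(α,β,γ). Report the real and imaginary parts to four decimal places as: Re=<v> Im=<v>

Re=-0.0155 Im=0.3199

First d^2_{0,-2}(β=0.8084), then the phase factors e^{-i(0)α} and e^{-i(-2)γ}:
Half-angle: c=0.919417, s=0.393283. N=√(2·2·1·24)=9.797959
k: max(0,(-2)−(0))=0 … min(2+(-2),2−(0))=0
  k=0: (−1)^2·9.7980/(4)·0.9194^2·0.3933^2 = +0.320267
d^2_{0,-2}(0.8084) = +0.320267
D = (+1.000000+0.000000i)·(+0.320267)·(-0.048399+0.998828i) = -0.015501+0.319892i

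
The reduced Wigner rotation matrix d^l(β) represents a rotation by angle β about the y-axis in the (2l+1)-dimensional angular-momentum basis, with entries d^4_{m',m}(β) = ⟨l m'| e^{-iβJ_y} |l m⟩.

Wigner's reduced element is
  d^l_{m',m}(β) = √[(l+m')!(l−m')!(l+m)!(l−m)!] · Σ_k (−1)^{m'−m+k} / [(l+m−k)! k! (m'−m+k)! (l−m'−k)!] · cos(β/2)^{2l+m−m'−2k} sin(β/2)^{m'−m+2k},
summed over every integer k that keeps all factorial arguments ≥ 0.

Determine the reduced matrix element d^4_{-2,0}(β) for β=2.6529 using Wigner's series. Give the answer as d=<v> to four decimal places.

d=0.3883

d^4_{-2,0}(β=2.6529) via Wigner's sum:
c=cos(2.6529/2)=0.241922, s=sin(2.6529/2)=0.970296; N=√[2·720·24·24]=910.735966
k∈{2,3,4} keeps every argument non-negative
  k=2: (−1)^0·910.7360/(96)·0.2419^6·0.9703^2 = +0.001791
  k=3: (−1)^1·910.7360/(36)·0.2419^4·0.9703^4 = -0.076808
  k=4: (−1)^2·910.7360/(96)·0.2419^2·0.9703^6 = +0.463337
d^4_{-2,0}(2.6529) = +0.001791 -0.076808 +0.463337 = +0.388319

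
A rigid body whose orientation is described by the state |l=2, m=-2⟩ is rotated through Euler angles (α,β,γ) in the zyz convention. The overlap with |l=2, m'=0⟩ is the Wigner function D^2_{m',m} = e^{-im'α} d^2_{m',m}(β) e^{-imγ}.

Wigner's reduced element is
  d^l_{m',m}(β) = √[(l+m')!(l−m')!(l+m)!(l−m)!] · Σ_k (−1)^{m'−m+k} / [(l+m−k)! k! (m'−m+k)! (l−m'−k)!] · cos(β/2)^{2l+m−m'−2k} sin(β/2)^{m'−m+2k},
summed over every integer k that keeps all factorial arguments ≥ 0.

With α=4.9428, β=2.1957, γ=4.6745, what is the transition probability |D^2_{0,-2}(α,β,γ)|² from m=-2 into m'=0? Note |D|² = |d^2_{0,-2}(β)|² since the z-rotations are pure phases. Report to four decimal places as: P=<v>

Split into d^2_{0,-2}(β=2.1957) × two z-phases.
With c≡cos(β/2)=0.455511 and s≡sin(β/2)=0.890230, N=[2·2·1·24]^{1/2}=9.797959
k: max(0,(-2)−(0))=0 … min(2+(-2),2−(0))=0
  k=0: (−1)^2·9.7980/(4)·0.4555^2·0.8902^2 = +0.402790
d^2_{0,-2}(2.1957) = +0.402790
|D^2_{0,-2}|² = |d^2_{0,-2}(β)|² = (+0.402790)² = 0.162239 (the z-rotation phases have unit modulus)

P=0.1622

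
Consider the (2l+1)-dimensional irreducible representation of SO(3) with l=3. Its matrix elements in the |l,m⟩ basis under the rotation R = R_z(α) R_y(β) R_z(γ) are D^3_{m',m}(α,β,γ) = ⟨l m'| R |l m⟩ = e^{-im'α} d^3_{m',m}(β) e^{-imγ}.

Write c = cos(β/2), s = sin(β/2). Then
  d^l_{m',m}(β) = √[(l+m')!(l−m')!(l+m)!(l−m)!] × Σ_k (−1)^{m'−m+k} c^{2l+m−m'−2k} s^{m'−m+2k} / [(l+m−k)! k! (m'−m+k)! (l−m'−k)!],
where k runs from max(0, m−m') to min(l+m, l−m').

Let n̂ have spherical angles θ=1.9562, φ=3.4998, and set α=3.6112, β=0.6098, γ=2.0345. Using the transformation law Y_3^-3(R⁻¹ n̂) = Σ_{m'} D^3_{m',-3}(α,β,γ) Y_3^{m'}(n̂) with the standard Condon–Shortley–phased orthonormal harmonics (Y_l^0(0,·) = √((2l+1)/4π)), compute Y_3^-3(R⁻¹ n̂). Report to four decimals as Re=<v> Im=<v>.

Re=0.3838 Im=0.0532

Need the full column D^3_{m',-3} for m'=−3..3 at α=3.6112, β=0.6098, γ=2.0345.
cos(β/2)=0.953877, sin(β/2)=0.300198
d^3_{-3,-3}: single k=0 term ⇒ +0.753276;  D = -0.252386-0.709737i
d^3_{-2,-3}: single k=0 term ⇒ -0.580691;  D = -0.421094-0.399852i
d^3_{-1,-3}: single k=0 term ⇒ +0.288955;  D = -0.276896-0.082606i
d^3_{0,-3}: single k=0 term ⇒ -0.105006;  D = -0.103316+0.018767i
d^3_{1,-3}: single k=0 term ⇒ +0.028619;  D = -0.022796+0.017304i
d^3_{2,-3}: single k=0 term ⇒ -0.005696;  D = -0.002487+0.005125i
d^3_{3,-3}: single k=0 term ⇒ +0.000732;  D = +0.000013+0.000732i
Y_3^{m'}(θ=1.9562,φ=3.4998) and Σ D·Y over m':
  (-0.2524-0.7097i)·(-0.1580+0.2919i)  (-0.4211-0.3999i)·(-0.2488+0.2166i)  (-0.2769-0.0826i)·(+0.0823-0.0308i)  (-0.1033+0.0188i)·(+0.3217+0.0000i)  (-0.0228+0.0173i)·(-0.0823-0.0308i)  (-0.0025+0.0051i)·(-0.2488-0.2166i)  (+0.0000+0.0007i)·(+0.1580+0.2919i)
Y_3^-3(R⁻¹ n̂) = +0.383844+0.053175i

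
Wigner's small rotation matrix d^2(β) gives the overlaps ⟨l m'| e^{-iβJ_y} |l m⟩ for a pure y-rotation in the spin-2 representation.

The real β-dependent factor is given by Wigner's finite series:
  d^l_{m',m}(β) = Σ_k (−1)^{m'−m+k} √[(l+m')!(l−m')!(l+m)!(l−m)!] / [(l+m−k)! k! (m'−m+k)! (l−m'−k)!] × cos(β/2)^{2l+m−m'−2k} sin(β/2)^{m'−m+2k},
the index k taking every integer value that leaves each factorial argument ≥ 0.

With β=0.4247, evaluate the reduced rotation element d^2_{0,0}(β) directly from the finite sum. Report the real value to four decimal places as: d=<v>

d^2_{0,0}(β=0.4247) via Wigner's sum:
Half-angle: c=0.977538, s=0.210758. N=√(2·2·2·2)=4.000000
The bounds max(0,m−m')=0 and min(l+m,l−m')=2 give 3 terms
  k=0: (−1)^0·4.0000/(4)·0.9775^4·0.2108^0 = +0.913135
  k=1: (−1)^1·4.0000/(1)·0.9775^2·0.2108^2 = -0.169783
  k=2: (−1)^2·4.0000/(4)·0.9775^0·0.2108^4 = +0.001973
d^2_{0,0}(0.4247) = +0.913135 -0.169783 +0.001973 = +0.745325

d=0.7453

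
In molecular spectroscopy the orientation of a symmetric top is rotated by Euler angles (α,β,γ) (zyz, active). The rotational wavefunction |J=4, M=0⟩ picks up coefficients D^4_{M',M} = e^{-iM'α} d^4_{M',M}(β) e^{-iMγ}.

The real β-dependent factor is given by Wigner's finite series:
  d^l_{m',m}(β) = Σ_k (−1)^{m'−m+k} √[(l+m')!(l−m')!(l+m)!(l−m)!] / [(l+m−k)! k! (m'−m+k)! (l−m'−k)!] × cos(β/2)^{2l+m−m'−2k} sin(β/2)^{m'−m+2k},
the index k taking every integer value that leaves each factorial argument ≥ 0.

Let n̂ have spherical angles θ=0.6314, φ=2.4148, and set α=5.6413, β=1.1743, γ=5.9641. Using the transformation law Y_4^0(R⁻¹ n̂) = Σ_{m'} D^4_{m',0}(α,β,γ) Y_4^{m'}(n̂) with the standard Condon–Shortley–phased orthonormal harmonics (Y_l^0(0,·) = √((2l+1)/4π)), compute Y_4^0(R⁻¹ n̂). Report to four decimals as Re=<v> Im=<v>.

Re=0.1588 Im=0.0000

Need the full column D^4_{m',0} for m'=−4..4 at α=5.6413, β=1.1743, γ=5.9641.
cos(β/2)=0.832523, sin(β/2)=0.553991
d^4_{-4,0}: single k=4 term ⇒ +0.378568;  D = -0.317886-0.205577i
d^4_{-3,0}: k∈[3..4] ⇒ +0.804548 -0.356258 = +0.448290;  D = -0.155762-0.420360i
d^4_{-2,0}: k∈[2..4] ⇒ +0.969401 -1.144681 +0.190076 = +0.014796;  D = +0.004189-0.014191i
d^4_{-1,0}: k∈[1..4] ⇒ +0.686738 -1.824544 +0.807917 -0.059625 = -0.389515;  D = -0.311989+0.233205i
d^4_{0,0}: k∈[0..4] ⇒ +0.230765 -1.634941 +1.628909 -0.320573 +0.008872 = -0.086968;  D = -0.086968+0.000000i
d^4_{1,0}: k∈[0..3] ⇒ -0.686738 +1.824544 -0.807917 +0.059625 = +0.389515;  D = +0.311989+0.233205i
d^4_{2,0}: k∈[0..2] ⇒ +0.969401 -1.144681 +0.190076 = +0.014796;  D = +0.004189+0.014191i
d^4_{3,0}: k∈[0..1] ⇒ -0.804548 +0.356258 = -0.448290;  D = +0.155762-0.420360i
d^4_{4,0}: single k=0 term ⇒ +0.378568;  D = -0.317886+0.205577i
Y_4^{m'}(θ=0.6314,φ=2.4148) and Σ D·Y over m':
  (-0.3179-0.2056i)·(-0.0523+0.0125i)  (-0.1558-0.4204i)·(+0.1190-0.1704i)  (+0.0042-0.0142i)·(+0.0485+0.4122i)  (-0.3120+0.2332i)·(-0.2630-0.2338i)  (-0.0870+0.0000i)·(-0.1786+0.0000i)  (+0.3120+0.2332i)·(+0.2630-0.2338i)  (+0.0042+0.0142i)·(+0.0485-0.4122i)  (+0.1558-0.4204i)·(-0.1190-0.1704i)  (-0.3179+0.2056i)·(-0.0523-0.0125i)
Y_4^0(R⁻¹ n̂) = +0.158827+0.000000i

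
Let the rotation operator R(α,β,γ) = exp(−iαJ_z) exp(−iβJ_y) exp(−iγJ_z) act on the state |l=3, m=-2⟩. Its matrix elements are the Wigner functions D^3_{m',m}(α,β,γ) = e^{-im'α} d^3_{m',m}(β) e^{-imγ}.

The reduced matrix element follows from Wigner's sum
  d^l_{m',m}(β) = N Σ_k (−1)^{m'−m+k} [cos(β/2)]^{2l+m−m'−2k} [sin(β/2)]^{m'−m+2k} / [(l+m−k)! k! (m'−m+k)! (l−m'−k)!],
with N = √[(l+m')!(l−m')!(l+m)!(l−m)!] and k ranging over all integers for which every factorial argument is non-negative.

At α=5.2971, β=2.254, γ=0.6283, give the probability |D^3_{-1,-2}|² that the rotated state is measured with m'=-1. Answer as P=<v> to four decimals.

Split into d^3_{-1,-2}(β=2.254) × two z-phases.
Half-angle: c=0.429371, s=0.903128. N=√(2·24·1·120)=75.894664
The bounds max(0,m−m')=0 and min(l+m,l−m')=1 give 2 terms
  k=0: (−1)^1·75.8947/(24)·0.4294^5·0.9031^1 = -0.041679
  k=1: (−1)^2·75.8947/(12)·0.4294^3·0.9031^3 = +0.368788
d^3_{-1,-2}(2.254) = -0.041679 +0.368788 = +0.327109
|D^3_{-1,-2}|² = |d^3_{-1,-2}(β)|² = (+0.327109)² = 0.107000 (the z-rotation phases have unit modulus)

P=0.1070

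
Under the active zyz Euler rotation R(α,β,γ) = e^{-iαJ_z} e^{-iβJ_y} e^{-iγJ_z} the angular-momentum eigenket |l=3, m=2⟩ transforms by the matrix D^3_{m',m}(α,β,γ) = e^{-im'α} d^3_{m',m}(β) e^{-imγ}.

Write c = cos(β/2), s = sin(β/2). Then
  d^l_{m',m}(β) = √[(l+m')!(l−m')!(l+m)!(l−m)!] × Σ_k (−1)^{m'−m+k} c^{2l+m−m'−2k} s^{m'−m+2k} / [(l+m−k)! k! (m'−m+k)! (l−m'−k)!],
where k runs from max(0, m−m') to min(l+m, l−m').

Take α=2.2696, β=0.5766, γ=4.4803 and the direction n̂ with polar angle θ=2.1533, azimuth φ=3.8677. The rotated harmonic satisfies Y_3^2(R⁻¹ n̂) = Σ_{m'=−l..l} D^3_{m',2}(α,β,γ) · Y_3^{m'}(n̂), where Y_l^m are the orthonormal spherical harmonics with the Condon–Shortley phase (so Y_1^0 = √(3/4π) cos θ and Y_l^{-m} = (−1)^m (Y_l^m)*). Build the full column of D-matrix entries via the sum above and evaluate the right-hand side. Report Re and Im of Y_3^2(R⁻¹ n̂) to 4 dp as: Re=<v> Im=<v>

Need the full column D^3_{m',2} for m'=−3..3 at α=2.2696, β=0.5766, γ=4.4803.
cos(β/2)=0.958729, sin(β/2)=0.284323
d^3_{-3,2}: single k=5 term ⇒ +0.004363;  D = -0.002395-0.003647i
d^3_{-2,2}: k∈[4..5] ⇒ +0.030034 -0.000528 = +0.029505;  D = -0.008465+0.028265i
d^3_{-1,2}: k∈[3..4] ⇒ +0.128101 -0.005633 = +0.122468;  D = +0.112424-0.048571i
d^3_{0,2}: k∈[2..3] ⇒ +0.374082 -0.032900 = +0.341182;  D = -0.305081-0.152743i
d^3_{1,2}: k∈[1..2] ⇒ +0.728266 -0.128101 = +0.600165;  D = +0.139526+0.583722i
d^3_{2,2}: k∈[0..1] ⇒ +0.776558 -0.341489 = +0.435070;  D = +0.258902-0.349651i
d^3_{3,2}: single k=0 term ⇒ -0.564113;  D = +0.563048-0.034635i
Y_3^{m'}(θ=2.1533,φ=3.8677) and Σ D·Y over m':
  (-0.0024-0.0036i)·(+0.1387+0.1995i)  (-0.0085+0.0283i)·(-0.0464+0.3893i)  (+0.1124-0.0486i)·(-0.1036+0.0920i)  (-0.3051-0.1527i)·(+0.3052+0.0000i)  (+0.1395+0.5837i)·(+0.1036+0.0920i)  (+0.2589-0.3497i)·(-0.0464-0.3893i)  (+0.5630-0.0346i)·(-0.1387+0.1995i)
Y_3^2(R⁻¹ n̂) = -0.369059+0.068987i

Re=-0.3691 Im=0.0690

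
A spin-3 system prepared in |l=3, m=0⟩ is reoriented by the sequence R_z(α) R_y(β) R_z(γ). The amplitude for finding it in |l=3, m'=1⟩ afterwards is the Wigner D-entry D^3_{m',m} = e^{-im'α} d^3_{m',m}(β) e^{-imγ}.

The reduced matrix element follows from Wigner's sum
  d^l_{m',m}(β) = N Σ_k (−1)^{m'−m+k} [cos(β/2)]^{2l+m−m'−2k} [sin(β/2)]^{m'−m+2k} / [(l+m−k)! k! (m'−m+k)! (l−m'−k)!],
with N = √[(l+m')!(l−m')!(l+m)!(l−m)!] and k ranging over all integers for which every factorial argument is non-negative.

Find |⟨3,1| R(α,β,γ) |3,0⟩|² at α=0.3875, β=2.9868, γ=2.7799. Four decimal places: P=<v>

P=0.0671

D^3_{1,0}(0.3875,2.9868,2.7799) = e^{-i·1·0.3875}·d^3_{1,0}(2.9868)·e^{-i·0·2.7799}. Compute d first:
Half-angle: c=0.077319, s=0.997006. N=√(24·2·6·6)=41.569219
k: max(0,(0)−(1))=0 … min(3+(0),3−(1))=2
  k=0: (−1)^1·41.5692/(12)·0.0773^5·0.9970^1 = -0.000010
  k=1: (−1)^2·41.5692/(4)·0.0773^3·0.9970^3 = +0.004761
  k=2: (−1)^3·41.5692/(12)·0.0773^1·0.9970^5 = -0.263856
d^3_{1,0}(2.9868) = -0.000010 +0.004761 -0.263856 = -0.259105
|D^3_{1,0}|² = |d^3_{1,0}(β)|² = (-0.259105)² = 0.067135 (the z-rotation phases have unit modulus)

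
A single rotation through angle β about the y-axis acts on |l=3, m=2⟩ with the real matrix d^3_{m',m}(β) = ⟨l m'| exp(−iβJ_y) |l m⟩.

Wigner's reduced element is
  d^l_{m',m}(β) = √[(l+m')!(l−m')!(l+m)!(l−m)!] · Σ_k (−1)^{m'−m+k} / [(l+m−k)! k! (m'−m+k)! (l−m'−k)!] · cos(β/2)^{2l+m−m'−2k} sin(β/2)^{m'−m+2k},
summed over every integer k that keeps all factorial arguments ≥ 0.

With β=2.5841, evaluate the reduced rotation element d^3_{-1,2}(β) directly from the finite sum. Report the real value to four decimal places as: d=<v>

d^3_{-1,2}(β=2.5841) via Wigner's sum:
Half-angle: c=0.275151, s=0.961401. N=√(2·24·120·1)=75.894664
k: max(0,(2)−(-1))=3 … min(3+(2),3−(-1))=4
  k=3: (−1)^0·75.8947/(12)·0.2752^3·0.9614^3 = +0.117073
  k=4: (−1)^1·75.8947/(24)·0.2752^1·0.9614^5 = -0.714650
d^3_{-1,2}(2.5841) = +0.117073 -0.714650 = -0.597578

d=-0.5976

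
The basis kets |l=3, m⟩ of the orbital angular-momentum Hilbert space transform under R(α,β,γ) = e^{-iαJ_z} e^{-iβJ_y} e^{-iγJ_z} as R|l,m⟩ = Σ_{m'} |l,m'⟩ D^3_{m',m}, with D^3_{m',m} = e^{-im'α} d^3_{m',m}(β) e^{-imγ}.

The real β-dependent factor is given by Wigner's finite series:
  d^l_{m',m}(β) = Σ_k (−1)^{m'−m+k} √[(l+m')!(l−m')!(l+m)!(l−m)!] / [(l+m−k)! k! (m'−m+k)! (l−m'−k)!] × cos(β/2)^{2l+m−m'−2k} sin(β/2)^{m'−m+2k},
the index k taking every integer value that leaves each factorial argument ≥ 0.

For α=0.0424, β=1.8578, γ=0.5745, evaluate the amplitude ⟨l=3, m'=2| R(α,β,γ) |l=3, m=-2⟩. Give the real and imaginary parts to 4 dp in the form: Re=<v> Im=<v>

D^3_{2,-2}(0.0424,1.8578,0.5745) = e^{-i·2·0.0424}·d^3_{2,-2}(1.8578)·e^{-i·-2·0.5745}. Compute d first:
c=cos(1.8578/2)=0.598715, s=sin(1.8578/2)=0.800962; N=√[120·1·1·120]=120.000000
k: max(0,(-2)−(2))=0 … min(3+(-2),3−(2))=1
  k=0: (−1)^4·120.0000/(24)·0.5987^2·0.8010^4 = +0.737663
  k=1: (−1)^5·120.0000/(120)·0.5987^0·0.8010^6 = -0.264041
d^3_{2,-2}(1.8578) = +0.737663 -0.264041 = +0.473623
Attach z-rotation phases: D = e^{-i(2)(0.0424)}·(+0.473623)·e^{-i(-2)(0.5745)} = +0.229803+0.414136i

Re=0.2298 Im=0.4141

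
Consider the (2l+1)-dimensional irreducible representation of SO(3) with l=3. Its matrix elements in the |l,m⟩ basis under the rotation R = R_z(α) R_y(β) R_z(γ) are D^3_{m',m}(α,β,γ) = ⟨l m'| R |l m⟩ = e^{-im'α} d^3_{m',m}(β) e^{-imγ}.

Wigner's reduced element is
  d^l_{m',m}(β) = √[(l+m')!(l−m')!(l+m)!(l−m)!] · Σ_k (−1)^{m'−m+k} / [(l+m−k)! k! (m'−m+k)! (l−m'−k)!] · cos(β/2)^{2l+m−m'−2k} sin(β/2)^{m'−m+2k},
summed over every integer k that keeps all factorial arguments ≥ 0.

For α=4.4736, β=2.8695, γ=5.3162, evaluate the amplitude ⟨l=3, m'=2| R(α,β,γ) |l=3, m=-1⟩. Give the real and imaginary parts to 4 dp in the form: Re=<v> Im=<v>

Re=-0.3478 Im=0.1853

First d^3_{2,-1}(β=2.8695), then the phase factors e^{-i(2)α} and e^{-i(-1)γ}:
Half-angle: c=0.135627, s=0.990760. N=√(120·1·2·24)=75.894664
k∈{0,1} keeps every argument non-negative
  k=0: (−1)^3·75.8947/(12)·0.1356^3·0.9908^3 = -0.015345
  k=1: (−1)^4·75.8947/(24)·0.1356^1·0.9908^5 = +0.409438
d^3_{2,-1}(2.8695) = -0.015345 +0.409438 = +0.394093
D = (-0.888111-0.459629i)·(+0.394093)·(+0.567784-0.823178i) = -0.347831+0.185264i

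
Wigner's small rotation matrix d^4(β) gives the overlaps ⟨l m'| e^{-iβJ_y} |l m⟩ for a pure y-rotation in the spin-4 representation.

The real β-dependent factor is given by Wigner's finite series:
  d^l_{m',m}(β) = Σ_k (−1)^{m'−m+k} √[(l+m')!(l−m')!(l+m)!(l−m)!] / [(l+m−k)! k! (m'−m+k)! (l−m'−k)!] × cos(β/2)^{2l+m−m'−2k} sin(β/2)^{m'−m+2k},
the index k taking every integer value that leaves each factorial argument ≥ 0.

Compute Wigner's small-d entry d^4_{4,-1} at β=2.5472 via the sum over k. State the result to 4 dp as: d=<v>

d=-0.1502

d^4_{4,-1}(β=2.5472) via Wigner's sum:
c=cos(2.5472/2)=0.292841, s=sin(2.5472/2)=0.956161; N=√[40320·1·6·120]=5387.986637
Admissible k: 0..0 (factorial args all ≥0)
  k=0: (−1)^5·5387.9866/(720)·0.2928^3·0.9562^5 = -0.150191
d^4_{4,-1}(2.5472) = -0.150191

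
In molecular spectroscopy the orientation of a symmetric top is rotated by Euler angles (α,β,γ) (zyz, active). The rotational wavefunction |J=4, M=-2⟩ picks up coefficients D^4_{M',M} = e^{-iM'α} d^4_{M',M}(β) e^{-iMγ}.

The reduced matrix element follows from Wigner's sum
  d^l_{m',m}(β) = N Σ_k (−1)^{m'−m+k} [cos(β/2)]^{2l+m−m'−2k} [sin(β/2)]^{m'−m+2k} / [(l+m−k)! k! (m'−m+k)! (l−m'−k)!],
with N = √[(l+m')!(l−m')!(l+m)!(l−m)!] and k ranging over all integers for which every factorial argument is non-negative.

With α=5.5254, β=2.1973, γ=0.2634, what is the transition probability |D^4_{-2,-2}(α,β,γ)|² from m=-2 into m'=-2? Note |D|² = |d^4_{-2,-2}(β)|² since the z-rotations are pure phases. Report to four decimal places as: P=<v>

P=0.1033

D^4_{-2,-2}(5.5254,2.1973,0.2634) = e^{-i·-2·5.5254}·d^4_{-2,-2}(2.1973)·e^{-i·-2·0.2634}. Compute d first:
c=cos(2.1973/2)=0.454799, s=sin(2.1973/2)=0.890594; N=√[2·720·2·720]=1440.000000
The bounds max(0,m−m')=0 and min(l+m,l−m')=2 give 3 terms
  k=0: (−1)^0·1440.0000/(1440)·0.4548^8·0.8906^0 = +0.001830
  k=1: (−1)^1·1440.0000/(120)·0.4548^6·0.8906^2 = -0.084228
  k=2: (−1)^2·1440.0000/(96)·0.4548^4·0.8906^4 = +0.403727
d^4_{-2,-2}(2.1973) = +0.001830 -0.084228 +0.403727 = +0.321330
|D^4_{-2,-2}|² = |d^4_{-2,-2}(β)|² = (+0.321330)² = 0.103253 (the z-rotation phases have unit modulus)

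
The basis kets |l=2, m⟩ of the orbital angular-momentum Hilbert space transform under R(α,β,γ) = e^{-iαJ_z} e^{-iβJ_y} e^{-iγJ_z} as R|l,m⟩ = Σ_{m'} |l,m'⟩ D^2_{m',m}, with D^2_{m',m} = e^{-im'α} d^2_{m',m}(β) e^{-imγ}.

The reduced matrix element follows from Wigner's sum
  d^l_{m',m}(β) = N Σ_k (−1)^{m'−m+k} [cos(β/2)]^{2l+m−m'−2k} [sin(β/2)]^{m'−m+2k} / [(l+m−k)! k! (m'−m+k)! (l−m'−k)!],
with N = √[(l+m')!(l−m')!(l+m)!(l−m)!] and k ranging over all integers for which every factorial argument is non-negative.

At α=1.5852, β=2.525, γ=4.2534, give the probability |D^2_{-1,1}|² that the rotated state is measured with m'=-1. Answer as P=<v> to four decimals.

P=0.3290

First d^2_{-1,1}(β=2.525), then the phase factors e^{-i(-1)α} and e^{-i(1)γ}:
c=cos(2.525/2)=0.303436, s=sin(2.525/2)=0.952852; N=√[1·6·6·1]=6.000000
k: max(0,(1)−(-1))=2 … min(2+(1),2−(-1))=3
  k=2: (−1)^0·6.0000/(2)·0.3034^2·0.9529^2 = +0.250787
  k=3: (−1)^1·6.0000/(6)·0.3034^0·0.9529^4 = -0.824331
d^2_{-1,1}(2.525) = +0.250787 -0.824331 = -0.573544
|D^2_{-1,1}|² = |d^2_{-1,1}(β)|² = (-0.573544)² = 0.328952 (the z-rotation phases have unit modulus)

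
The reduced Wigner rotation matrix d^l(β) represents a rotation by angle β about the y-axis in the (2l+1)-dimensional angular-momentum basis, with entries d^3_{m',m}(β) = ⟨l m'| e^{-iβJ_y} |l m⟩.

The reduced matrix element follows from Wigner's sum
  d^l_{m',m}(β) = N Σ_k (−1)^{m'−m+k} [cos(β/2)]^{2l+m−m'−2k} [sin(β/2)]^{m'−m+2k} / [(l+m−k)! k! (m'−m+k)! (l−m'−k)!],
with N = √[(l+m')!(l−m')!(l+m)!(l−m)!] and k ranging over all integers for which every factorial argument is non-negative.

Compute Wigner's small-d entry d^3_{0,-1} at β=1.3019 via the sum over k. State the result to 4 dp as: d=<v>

d^3_{0,-1}(β=1.3019) via Wigner's sum:
With c≡cos(β/2)=0.795509 and s≡sin(β/2)=0.605942, N=[6·6·2·24]^{1/2}=41.569219
k: max(0,(-1)−(0))=0 … min(3+(-1),3−(0))=2
  k=0: (−1)^1·41.5692/(12)·0.7955^5·0.6059^1 = -0.668723
  k=1: (−1)^2·41.5692/(4)·0.7955^3·0.6059^3 = +1.163966
  k=2: (−1)^3·41.5692/(12)·0.7955^1·0.6059^5 = -0.225109
d^3_{0,-1}(1.3019) = -0.668723 +1.163966 -0.225109 = +0.270135

d=0.2701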